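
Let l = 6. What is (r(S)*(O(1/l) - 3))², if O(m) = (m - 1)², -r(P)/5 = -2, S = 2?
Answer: 172225/324 ≈ 531.56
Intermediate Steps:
r(P) = 10 (r(P) = -5*(-2) = 10)
O(m) = (-1 + m)²
(r(S)*(O(1/l) - 3))² = (10*((-1 + 1/6)² - 3))² = (10*((-1 + ⅙)² - 3))² = (10*((-⅚)² - 3))² = (10*(25/36 - 3))² = (10*(-83/36))² = (-415/18)² = 172225/324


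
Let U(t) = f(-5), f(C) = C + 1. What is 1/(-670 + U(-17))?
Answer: -1/674 ≈ -0.0014837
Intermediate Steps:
f(C) = 1 + C
U(t) = -4 (U(t) = 1 - 5 = -4)
1/(-670 + U(-17)) = 1/(-670 - 4) = 1/(-674) = -1/674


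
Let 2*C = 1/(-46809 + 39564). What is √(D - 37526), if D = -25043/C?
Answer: 2*√90708886 ≈ 19048.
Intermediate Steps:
C = -1/14490 (C = 1/(2*(-46809 + 39564)) = (½)/(-7245) = (½)*(-1/7245) = -1/14490 ≈ -6.9013e-5)
D = 362873070 (D = -25043/(-1/14490) = -25043*(-14490) = 362873070)
√(D - 37526) = √(362873070 - 37526) = √362835544 = 2*√90708886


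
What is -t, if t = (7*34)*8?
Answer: -1904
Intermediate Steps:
t = 1904 (t = 238*8 = 1904)
-t = -1*1904 = -1904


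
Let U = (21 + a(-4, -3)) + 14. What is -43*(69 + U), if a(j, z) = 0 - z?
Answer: -4601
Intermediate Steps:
a(j, z) = -z
U = 38 (U = (21 - 1*(-3)) + 14 = (21 + 3) + 14 = 24 + 14 = 38)
-43*(69 + U) = -43*(69 + 38) = -43*107 = -4601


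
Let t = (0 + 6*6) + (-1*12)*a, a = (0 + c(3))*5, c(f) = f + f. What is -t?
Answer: 324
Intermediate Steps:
c(f) = 2*f
a = 30 (a = (0 + 2*3)*5 = (0 + 6)*5 = 6*5 = 30)
t = -324 (t = (0 + 6*6) - 1*12*30 = (0 + 36) - 12*30 = 36 - 360 = -324)
-t = -1*(-324) = 324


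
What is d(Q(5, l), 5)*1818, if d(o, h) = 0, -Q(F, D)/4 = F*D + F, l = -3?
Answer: 0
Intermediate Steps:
Q(F, D) = -4*F - 4*D*F (Q(F, D) = -4*(F*D + F) = -4*(D*F + F) = -4*(F + D*F) = -4*F - 4*D*F)
d(Q(5, l), 5)*1818 = 0*1818 = 0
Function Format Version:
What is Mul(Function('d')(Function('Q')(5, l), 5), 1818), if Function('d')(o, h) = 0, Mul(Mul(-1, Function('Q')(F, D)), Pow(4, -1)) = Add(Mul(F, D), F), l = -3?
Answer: 0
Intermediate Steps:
Function('Q')(F, D) = Add(Mul(-4, F), Mul(-4, D, F)) (Function('Q')(F, D) = Mul(-4, Add(Mul(F, D), F)) = Mul(-4, Add(Mul(D, F), F)) = Mul(-4, Add(F, Mul(D, F))) = Add(Mul(-4, F), Mul(-4, D, F)))
Mul(Function('d')(Function('Q')(5, l), 5), 1818) = Mul(0, 1818) = 0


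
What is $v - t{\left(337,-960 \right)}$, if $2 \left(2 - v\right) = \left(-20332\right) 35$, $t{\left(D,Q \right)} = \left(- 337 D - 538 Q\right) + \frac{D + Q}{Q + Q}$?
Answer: $- \frac{90430703}{1920} \approx -47099.0$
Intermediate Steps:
$t{\left(D,Q \right)} = - 538 Q - 337 D + \frac{D + Q}{2 Q}$ ($t{\left(D,Q \right)} = \left(- 538 Q - 337 D\right) + \frac{D + Q}{2 Q} = - 538 Q - 337 D + \frac{D + Q}{2 Q}$)
$v = 355812$ ($v = 2 - \frac{\left(-20332\right) 35}{2} = 2 - -355810 = 2 + 355810 = 355812$)
$v - t{\left(337,-960 \right)} = 355812 - \frac{337 - - 960 \left(-1 + 674 \cdot 337 + 1076 \left(-960\right)\right)}{2 \left(-960\right)} = 355812 - \frac{1}{2} \left(- \frac{1}{960}\right) \left(337 - - 960 \left(-1 + 227138 - 1032960\right)\right) = 355812 - \frac{1}{2} \left(- \frac{1}{960}\right) \left(337 - \left(-960\right) \left(-805823\right)\right) = 355812 - \frac{1}{2} \left(- \frac{1}{960}\right) \left(337 - 773590080\right) = 355812 - \frac{1}{2} \left(- \frac{1}{960}\right) \left(-773589743\right) = 355812 - \frac{773589743}{1920} = - \frac{90430703}{1920}$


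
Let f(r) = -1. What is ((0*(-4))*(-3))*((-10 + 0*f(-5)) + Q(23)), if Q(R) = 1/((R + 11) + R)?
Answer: 0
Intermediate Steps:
Q(R) = 1/(11 + 2*R) (Q(R) = 1/((11 + R) + R) = 1/(11 + 2*R))
((0*(-4))*(-3))*((-10 + 0*f(-5)) + Q(23)) = ((0*(-4))*(-3))*((-10 + 0*(-1)) + 1/(11 + 2*23)) = (0*(-3))*((-10 + 0) + 1/(11 + 46)) = 0*(-10 + 1/57) = 0*(-569/57) = 0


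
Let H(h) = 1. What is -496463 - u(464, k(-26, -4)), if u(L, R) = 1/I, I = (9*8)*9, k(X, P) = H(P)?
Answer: -321708025/648 ≈ -4.9646e+5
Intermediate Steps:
k(X, P) = 1
I = 648 (I = 72*9 = 648)
u(L, R) = 1/648
-496463 - u(464, k(-26, -4)) = -496463 - 1*1/648 = -496463 - 1/648 = -321708025/648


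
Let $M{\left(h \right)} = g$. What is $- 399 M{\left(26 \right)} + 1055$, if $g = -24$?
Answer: $10631$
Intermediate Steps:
$M{\left(h \right)} = -24$
$- 399 M{\left(26 \right)} + 1055 = \left(-399\right) \left(-24\right) + 1055 = 9576 + 1055 = 10631$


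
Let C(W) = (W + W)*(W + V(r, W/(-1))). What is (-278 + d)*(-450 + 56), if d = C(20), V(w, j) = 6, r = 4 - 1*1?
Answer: -300228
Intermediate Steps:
r = 3 (r = 4 - 1 = 3)
C(W) = 2*W*(6 + W) (C(W) = (W + W)*(W + 6) = (2*W)*(6 + W) = 2*W*(6 + W))
d = 1040 (d = 2*20*(6 + 20) = 2*20*26 = 1040)
(-278 + d)*(-450 + 56) = (-278 + 1040)*(-450 + 56) = 762*(-394) = -300228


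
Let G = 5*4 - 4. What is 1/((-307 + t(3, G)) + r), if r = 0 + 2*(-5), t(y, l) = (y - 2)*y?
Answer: -1/314 ≈ -0.0031847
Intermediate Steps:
G = 16 (G = 20 - 4 = 16)
t(y, l) = y*(-2 + y) (t(y, l) = (-2 + y)*y = y*(-2 + y))
r = -10 (r = 0 - 10 = -10)
1/((-307 + t(3, G)) + r) = 1/((-307 + 3*(-2 + 3)) - 10) = 1/((-307 + 3*1) - 10) = 1/((-307 + 3) - 10) = 1/(-304 - 10) = 1/(-314) = -1/314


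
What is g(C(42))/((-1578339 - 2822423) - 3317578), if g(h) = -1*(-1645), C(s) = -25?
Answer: -1/4692 ≈ -0.00021313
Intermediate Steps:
g(h) = 1645
g(C(42))/((-1578339 - 2822423) - 3317578) = 1645/((-1578339 - 2822423) - 3317578) = 1645/(-4400762 - 3317578) = 1645/(-7718340) = 1645*(-1/7718340) = -1/4692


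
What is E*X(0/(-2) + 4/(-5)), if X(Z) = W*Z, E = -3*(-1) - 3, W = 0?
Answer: 0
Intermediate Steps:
E = 0 (E = 3 - 3 = 0)
X(Z) = 0 (X(Z) = 0*Z = 0)
E*X(0/(-2) + 4/(-5)) = 0*0 = 0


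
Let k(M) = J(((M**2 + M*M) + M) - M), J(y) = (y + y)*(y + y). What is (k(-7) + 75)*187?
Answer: 7197817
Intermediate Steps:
J(y) = 4*y**2 (J(y) = (2*y)*(2*y) = 4*y**2)
k(M) = 16*M**4 (k(M) = 4*(((M**2 + M*M) + M) - M)**2 = 4*(((M**2 + M**2) + M) - M)**2 = 4*((2*M**2 + M) - M)**2 = 4*((M + 2*M**2) - M)**2 = 4*(2*M**2)**2 = 4*(4*M**4) = 16*M**4)
(k(-7) + 75)*187 = (16*(-7)**4 + 75)*187 = (16*2401 + 75)*187 = (38416 + 75)*187 = 38491*187 = 7197817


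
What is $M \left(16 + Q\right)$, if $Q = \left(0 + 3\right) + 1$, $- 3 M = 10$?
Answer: $- \frac{200}{3} \approx -66.667$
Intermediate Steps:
$M = - \frac{10}{3}$ ($M = \left(- \frac{1}{3}\right) 10 = - \frac{10}{3} \approx -3.3333$)
$Q = 4$ ($Q = 3 + 1 = 4$)
$M \left(16 + Q\right) = - \frac{10 \left(16 + 4\right)}{3} = \left(- \frac{10}{3}\right) 20 = - \frac{200}{3}$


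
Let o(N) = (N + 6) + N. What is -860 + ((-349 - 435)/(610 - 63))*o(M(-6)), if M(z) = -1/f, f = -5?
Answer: -2377188/2735 ≈ -869.17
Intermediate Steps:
M(z) = ⅕ (M(z) = -1/(-5) = -1*(-⅕) = ⅕)
o(N) = 6 + 2*N (o(N) = (6 + N) + N = 6 + 2*N)
-860 + ((-349 - 435)/(610 - 63))*o(M(-6)) = -860 + ((-349 - 435)/(610 - 63))*(6 + 2*(⅕)) = -860 + (-784/547)*(6 + ⅖) = -860 - 784*1/547*(32/5) = -860 - 784/547*32/5 = -860 - 25088/2735 = -2377188/2735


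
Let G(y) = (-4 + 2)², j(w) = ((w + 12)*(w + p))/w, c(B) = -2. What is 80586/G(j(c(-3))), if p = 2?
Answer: 40293/2 ≈ 20147.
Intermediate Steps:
j(w) = (2 + w)*(12 + w)/w (j(w) = ((w + 12)*(w + 2))/w = ((12 + w)*(2 + w))/w = ((2 + w)*(12 + w))/w = (2 + w)*(12 + w)/w)
G(y) = 4 (G(y) = (-2)² = 4)
80586/G(j(c(-3))) = 80586/4 = 80586*(¼) = 40293/2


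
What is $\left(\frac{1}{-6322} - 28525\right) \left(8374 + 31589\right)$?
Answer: $- \frac{7206729643113}{6322} \approx -1.1399 \cdot 10^{9}$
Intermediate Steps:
$\left(\frac{1}{-6322} - 28525\right) \left(8374 + 31589\right) = \left(- \frac{1}{6322} - 28525\right) 39963 = \left(- \frac{180335051}{6322}\right) 39963 = - \frac{7206729643113}{6322}$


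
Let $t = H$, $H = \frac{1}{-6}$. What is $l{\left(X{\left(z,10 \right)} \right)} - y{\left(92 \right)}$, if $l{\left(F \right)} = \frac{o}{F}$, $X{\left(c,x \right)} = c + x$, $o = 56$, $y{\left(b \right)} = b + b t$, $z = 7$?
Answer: $- \frac{3742}{51} \approx -73.373$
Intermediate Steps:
$H = - \frac{1}{6} \approx -0.16667$
$t = - \frac{1}{6} \approx -0.16667$
$y{\left(b \right)} = \frac{5 b}{6}$ ($y{\left(b \right)} = b + b \left(- \frac{1}{6}\right) = b - \frac{b}{6} = \frac{5 b}{6}$)
$l{\left(F \right)} = \frac{56}{F}$
$l{\left(X{\left(z,10 \right)} \right)} - y{\left(92 \right)} = \frac{56}{7 + 10} - \frac{5}{6} \cdot 92 = \frac{56}{17} - \frac{230}{3} = - \frac{3742}{51}$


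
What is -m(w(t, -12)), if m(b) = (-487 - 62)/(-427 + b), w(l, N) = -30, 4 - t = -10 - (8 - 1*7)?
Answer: -549/457 ≈ -1.2013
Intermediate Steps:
t = 15 (t = 4 - (-10 - (8 - 1*7)) = 4 - (-10 - (8 - 7)) = 4 - (-10 - 1*1) = 4 - (-10 - 1) = 4 - 1*(-11) = 4 + 11 = 15)
m(b) = -549/(-427 + b)
-m(w(t, -12)) = -(-549)/(-427 - 30) = -(-549)/(-457) = -(-549)*(-1)/457 = -1*549/457 = -549/457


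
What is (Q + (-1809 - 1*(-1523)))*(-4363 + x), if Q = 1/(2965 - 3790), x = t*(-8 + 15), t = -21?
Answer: 19347982/15 ≈ 1.2899e+6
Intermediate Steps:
x = -147 (x = -21*(-8 + 15) = -21*7 = -147)
Q = -1/825 (Q = 1/(-825) = -1/825 ≈ -0.0012121)
(Q + (-1809 - 1*(-1523)))*(-4363 + x) = (-1/825 + (-1809 - 1*(-1523)))*(-4363 - 147) = (-1/825 + (-1809 + 1523))*(-4510) = (-1/825 - 286)*(-4510) = -235951/825*(-4510) = 19347982/15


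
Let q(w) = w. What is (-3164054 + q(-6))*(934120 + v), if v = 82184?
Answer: -3215646834240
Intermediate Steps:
(-3164054 + q(-6))*(934120 + v) = (-3164054 - 6)*(934120 + 82184) = -3164060*1016304 = -3215646834240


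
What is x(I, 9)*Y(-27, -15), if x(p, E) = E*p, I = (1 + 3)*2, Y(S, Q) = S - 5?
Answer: -2304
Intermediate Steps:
Y(S, Q) = -5 + S
I = 8 (I = 4*2 = 8)
x(I, 9)*Y(-27, -15) = (9*8)*(-5 - 27) = 72*(-32) = -2304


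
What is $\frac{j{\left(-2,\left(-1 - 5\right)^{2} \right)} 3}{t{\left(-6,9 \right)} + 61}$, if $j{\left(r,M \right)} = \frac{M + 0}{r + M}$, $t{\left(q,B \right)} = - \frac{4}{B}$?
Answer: $\frac{486}{9265} \approx 0.052455$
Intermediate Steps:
$j{\left(r,M \right)} = \frac{M}{M + r}$
$\frac{j{\left(-2,\left(-1 - 5\right)^{2} \right)} 3}{t{\left(-6,9 \right)} + 61} = \frac{\frac{\left(-1 - 5\right)^{2}}{\left(-1 - 5\right)^{2} - 2} \cdot 3}{- \frac{4}{9} + 61} = \frac{\frac{\left(-6\right)^{2}}{\left(-6\right)^{2} - 2} \cdot 3}{\left(-4\right) \frac{1}{9} + 61} = \frac{\frac{36}{36 - 2} \cdot 3}{- \frac{4}{9} + 61} = \frac{\frac{36}{34} \cdot 3}{\frac{545}{9}} = \frac{9 \cdot 36 \cdot \frac{1}{34} \cdot 3}{545} = \frac{9 \cdot \frac{18}{17} \cdot 3}{545} = \frac{9}{545} \cdot \frac{54}{17} = \frac{486}{9265}$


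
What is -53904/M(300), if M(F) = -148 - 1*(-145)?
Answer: 17968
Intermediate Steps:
M(F) = -3 (M(F) = -148 + 145 = -3)
-53904/M(300) = -53904/(-3) = -53904*(-⅓) = 17968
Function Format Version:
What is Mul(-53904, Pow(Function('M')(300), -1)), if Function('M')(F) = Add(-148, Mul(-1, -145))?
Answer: 17968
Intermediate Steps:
Function('M')(F) = -3 (Function('M')(F) = Add(-148, 145) = -3)
Mul(-53904, Pow(Function('M')(300), -1)) = Mul(-53904, Pow(-3, -1)) = Mul(-53904, Rational(-1, 3)) = 17968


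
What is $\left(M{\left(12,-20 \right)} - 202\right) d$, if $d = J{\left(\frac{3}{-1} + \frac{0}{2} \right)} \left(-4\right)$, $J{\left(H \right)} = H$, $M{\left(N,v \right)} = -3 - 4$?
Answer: $-2508$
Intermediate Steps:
$M{\left(N,v \right)} = -7$
$d = 12$ ($d = \left(\frac{3}{-1} + \frac{0}{2}\right) \left(-4\right) = \left(3 \left(-1\right) + 0 \cdot \frac{1}{2}\right) \left(-4\right) = \left(-3 + 0\right) \left(-4\right) = \left(-3\right) \left(-4\right) = 12$)
$\left(M{\left(12,-20 \right)} - 202\right) d = \left(-7 - 202\right) 12 = \left(-209\right) 12 = -2508$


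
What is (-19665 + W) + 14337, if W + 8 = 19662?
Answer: 14326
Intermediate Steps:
W = 19654 (W = -8 + 19662 = 19654)
(-19665 + W) + 14337 = (-19665 + 19654) + 14337 = -11 + 14337 = 14326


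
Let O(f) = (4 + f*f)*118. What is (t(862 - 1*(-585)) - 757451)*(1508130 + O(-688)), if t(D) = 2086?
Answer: -43330149035810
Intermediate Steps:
O(f) = 472 + 118*f² (O(f) = (4 + f²)*118 = 472 + 118*f²)
(t(862 - 1*(-585)) - 757451)*(1508130 + O(-688)) = (2086 - 757451)*(1508130 + (472 + 118*(-688)²)) = -755365*(1508130 + (472 + 118*473344)) = -755365*(1508130 + (472 + 55854592)) = -755365*(1508130 + 55855064) = -755365*57363194 = -43330149035810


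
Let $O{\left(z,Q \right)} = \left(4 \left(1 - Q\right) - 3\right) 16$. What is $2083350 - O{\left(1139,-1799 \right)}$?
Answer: $1968198$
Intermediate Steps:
$O{\left(z,Q \right)} = 16 - 64 Q$ ($O{\left(z,Q \right)} = \left(\left(4 - 4 Q\right) - 3\right) 16 = \left(1 - 4 Q\right) 16 = 16 - 64 Q$)
$2083350 - O{\left(1139,-1799 \right)} = 2083350 - \left(16 - -115136\right) = 2083350 - \left(16 + 115136\right) = 2083350 - 115152 = 1968198$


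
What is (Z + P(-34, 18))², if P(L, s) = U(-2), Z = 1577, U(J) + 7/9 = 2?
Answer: 201753616/81 ≈ 2.4908e+6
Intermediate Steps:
U(J) = 11/9 (U(J) = -7/9 + 2 = 11/9)
P(L, s) = 11/9
(Z + P(-34, 18))² = (1577 + 11/9)² = (14204/9)² = 201753616/81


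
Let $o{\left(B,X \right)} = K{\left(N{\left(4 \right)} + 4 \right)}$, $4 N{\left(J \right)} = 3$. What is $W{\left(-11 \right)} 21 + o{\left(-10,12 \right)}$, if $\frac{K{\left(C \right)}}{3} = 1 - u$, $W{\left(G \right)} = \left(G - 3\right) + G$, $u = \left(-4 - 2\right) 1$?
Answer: $-504$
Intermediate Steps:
$N{\left(J \right)} = \frac{3}{4}$ ($N{\left(J \right)} = \frac{1}{4} \cdot 3 = \frac{3}{4}$)
$u = -6$ ($u = \left(-6\right) 1 = -6$)
$W{\left(G \right)} = -3 + 2 G$ ($W{\left(G \right)} = \left(-3 + G\right) + G = -3 + 2 G$)
$K{\left(C \right)} = 21$ ($K{\left(C \right)} = 3 \left(1 - -6\right) = 3 \left(1 + 6\right) = 3 \cdot 7 = 21$)
$o{\left(B,X \right)} = 21$
$W{\left(-11 \right)} 21 + o{\left(-10,12 \right)} = \left(-3 + 2 \left(-11\right)\right) 21 + 21 = \left(-3 - 22\right) 21 + 21 = \left(-25\right) 21 + 21 = -525 + 21 = -504$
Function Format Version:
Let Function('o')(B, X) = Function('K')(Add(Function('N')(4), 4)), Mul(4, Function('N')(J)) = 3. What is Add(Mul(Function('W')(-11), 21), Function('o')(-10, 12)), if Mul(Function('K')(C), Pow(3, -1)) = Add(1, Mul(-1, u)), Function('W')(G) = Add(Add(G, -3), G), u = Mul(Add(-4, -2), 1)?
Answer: -504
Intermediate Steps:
Function('N')(J) = Rational(3, 4) (Function('N')(J) = Mul(Rational(1, 4), 3) = Rational(3, 4))
u = -6 (u = Mul(-6, 1) = -6)
Function('W')(G) = Add(-3, Mul(2, G)) (Function('W')(G) = Add(Add(-3, G), G) = Add(-3, Mul(2, G)))
Function('K')(C) = 21 (Function('K')(C) = Mul(3, Add(1, Mul(-1, -6))) = Mul(3, Add(1, 6)) = Mul(3, 7) = 21)
Function('o')(B, X) = 21
Add(Mul(Function('W')(-11), 21), Function('o')(-10, 12)) = Add(Mul(Add(-3, Mul(2, -11)), 21), 21) = Add(Mul(Add(-3, -22), 21), 21) = Add(Mul(-25, 21), 21) = Add(-525, 21) = -504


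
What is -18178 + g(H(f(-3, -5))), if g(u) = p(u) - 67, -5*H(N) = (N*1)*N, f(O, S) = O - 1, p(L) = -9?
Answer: -18254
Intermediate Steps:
f(O, S) = -1 + O
H(N) = -N**2/5 (H(N) = -N*1*N/5 = -N*N/5 = -N**2/5)
g(u) = -76 (g(u) = -9 - 67 = -76)
-18178 + g(H(f(-3, -5))) = -18178 - 76 = -18254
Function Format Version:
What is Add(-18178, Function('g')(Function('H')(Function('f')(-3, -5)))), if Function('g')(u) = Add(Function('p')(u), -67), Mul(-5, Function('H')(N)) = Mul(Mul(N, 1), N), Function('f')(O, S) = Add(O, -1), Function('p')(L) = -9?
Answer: -18254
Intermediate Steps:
Function('f')(O, S) = Add(-1, O)
Function('H')(N) = Mul(Rational(-1, 5), Pow(N, 2)) (Function('H')(N) = Mul(Rational(-1, 5), Mul(Mul(N, 1), N)) = Mul(Rational(-1, 5), Mul(N, N)) = Mul(Rational(-1, 5), Pow(N, 2)))
Function('g')(u) = -76 (Function('g')(u) = Add(-9, -67) = -76)
Add(-18178, Function('g')(Function('H')(Function('f')(-3, -5)))) = Add(-18178, -76) = -18254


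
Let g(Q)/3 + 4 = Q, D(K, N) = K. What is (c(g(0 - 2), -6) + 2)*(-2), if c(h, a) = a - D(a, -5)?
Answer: -4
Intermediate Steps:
g(Q) = -12 + 3*Q
c(h, a) = 0 (c(h, a) = a - a = 0)
(c(g(0 - 2), -6) + 2)*(-2) = (0 + 2)*(-2) = 2*(-2) = -4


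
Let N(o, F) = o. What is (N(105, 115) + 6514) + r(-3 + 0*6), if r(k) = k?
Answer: 6616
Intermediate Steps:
(N(105, 115) + 6514) + r(-3 + 0*6) = (105 + 6514) + (-3 + 0*6) = 6619 + (-3 + 0) = 6619 - 3 = 6616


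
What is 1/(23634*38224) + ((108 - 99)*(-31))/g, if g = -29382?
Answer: 42007454641/4423881320352 ≈ 0.0094956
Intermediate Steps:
1/(23634*38224) + ((108 - 99)*(-31))/g = 1/(23634*38224) + ((108 - 99)*(-31))/(-29382) = (1/23634)*(1/38224) + (9*(-31))*(-1/29382) = 1/903386016 - 279*(-1/29382) = 1/903386016 + 93/9794 = 42007454641/4423881320352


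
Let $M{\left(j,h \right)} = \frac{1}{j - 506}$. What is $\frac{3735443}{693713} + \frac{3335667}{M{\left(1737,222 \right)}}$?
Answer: $\frac{2848528540029344}{693713} \approx 4.1062 \cdot 10^{9}$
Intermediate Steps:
$M{\left(j,h \right)} = \frac{1}{-506 + j}$
$\frac{3735443}{693713} + \frac{3335667}{M{\left(1737,222 \right)}} = \frac{3735443}{693713} + \frac{3335667}{\frac{1}{-506 + 1737}} = 3735443 \cdot \frac{1}{693713} + \frac{3335667}{\frac{1}{1231}} = \frac{3735443}{693713} + 3335667 \frac{1}{\frac{1}{1231}} = \frac{3735443}{693713} + 3335667 \cdot 1231 = \frac{3735443}{693713} + 4106206077 = \frac{2848528540029344}{693713}$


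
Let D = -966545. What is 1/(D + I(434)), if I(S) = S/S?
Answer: -1/966544 ≈ -1.0346e-6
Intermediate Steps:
I(S) = 1
1/(D + I(434)) = 1/(-966545 + 1) = 1/(-966544) = -1/966544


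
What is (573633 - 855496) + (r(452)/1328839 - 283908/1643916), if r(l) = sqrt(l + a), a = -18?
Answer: -38613281618/136993 + sqrt(434)/1328839 ≈ -2.8186e+5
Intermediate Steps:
r(l) = sqrt(-18 + l) (r(l) = sqrt(l - 18) = sqrt(-18 + l))
(573633 - 855496) + (r(452)/1328839 - 283908/1643916) = (573633 - 855496) + (sqrt(-18 + 452)/1328839 - 283908/1643916) = -281863 + (sqrt(434)*(1/1328839) - 283908*1/1643916) = -281863 + (sqrt(434)/1328839 - 23659/136993) = -281863 + (-23659/136993 + sqrt(434)/1328839) = -38613281618/136993 + sqrt(434)/1328839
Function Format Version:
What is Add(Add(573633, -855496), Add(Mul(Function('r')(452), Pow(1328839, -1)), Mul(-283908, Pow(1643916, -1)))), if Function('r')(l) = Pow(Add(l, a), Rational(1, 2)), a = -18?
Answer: Add(Rational(-38613281618, 136993), Mul(Rational(1, 1328839), Pow(434, Rational(1, 2)))) ≈ -2.8186e+5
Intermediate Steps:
Function('r')(l) = Pow(Add(-18, l), Rational(1, 2)) (Function('r')(l) = Pow(Add(l, -18), Rational(1, 2)) = Pow(Add(-18, l), Rational(1, 2)))
Add(Add(573633, -855496), Add(Mul(Function('r')(452), Pow(1328839, -1)), Mul(-283908, Pow(1643916, -1)))) = Add(Add(573633, -855496), Add(Mul(Pow(Add(-18, 452), Rational(1, 2)), Pow(1328839, -1)), Mul(-283908, Pow(1643916, -1)))) = Add(-281863, Add(Mul(Pow(434, Rational(1, 2)), Rational(1, 1328839)), Mul(-283908, Rational(1, 1643916)))) = Add(-281863, Add(Mul(Rational(1, 1328839), Pow(434, Rational(1, 2))), Rational(-23659, 136993))) = Add(-281863, Add(Rational(-23659, 136993), Mul(Rational(1, 1328839), Pow(434, Rational(1, 2))))) = Add(Rational(-38613281618, 136993), Mul(Rational(1, 1328839), Pow(434, Rational(1, 2))))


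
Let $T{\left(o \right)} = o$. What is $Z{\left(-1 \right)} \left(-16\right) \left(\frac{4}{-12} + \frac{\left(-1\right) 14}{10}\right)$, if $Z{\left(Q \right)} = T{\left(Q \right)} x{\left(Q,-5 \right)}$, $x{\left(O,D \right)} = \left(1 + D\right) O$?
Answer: $- \frac{1664}{15} \approx -110.93$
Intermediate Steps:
$x{\left(O,D \right)} = O \left(1 + D\right)$
$Z{\left(Q \right)} = - 4 Q^{2}$ ($Z{\left(Q \right)} = Q Q \left(1 - 5\right) = Q Q \left(-4\right) = Q \left(- 4 Q\right) = - 4 Q^{2}$)
$Z{\left(-1 \right)} \left(-16\right) \left(\frac{4}{-12} + \frac{\left(-1\right) 14}{10}\right) = - 4 \left(-1\right)^{2} \left(-16\right) \left(\frac{4}{-12} + \frac{\left(-1\right) 14}{10}\right) = \left(-4\right) 1 \left(-16\right) \left(4 \left(- \frac{1}{12}\right) - \frac{7}{5}\right) = \left(-4\right) \left(-16\right) \left(- \frac{1}{3} - \frac{7}{5}\right) = 64 \left(- \frac{26}{15}\right) = - \frac{1664}{15}$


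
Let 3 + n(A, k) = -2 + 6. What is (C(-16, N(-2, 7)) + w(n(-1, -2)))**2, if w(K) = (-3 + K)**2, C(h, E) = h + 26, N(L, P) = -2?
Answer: 196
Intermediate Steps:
C(h, E) = 26 + h
n(A, k) = 1 (n(A, k) = -3 + (-2 + 6) = -3 + 4 = 1)
(C(-16, N(-2, 7)) + w(n(-1, -2)))**2 = ((26 - 16) + (-3 + 1)**2)**2 = (10 + (-2)**2)**2 = (10 + 4)**2 = 14**2 = 196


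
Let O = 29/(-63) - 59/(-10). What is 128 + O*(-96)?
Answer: -41392/105 ≈ -394.21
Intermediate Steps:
O = 3427/630 (O = 29*(-1/63) - 59*(-⅒) = -29/63 + 59/10 = 3427/630 ≈ 5.4397)
128 + O*(-96) = 128 + (3427/630)*(-96) = 128 - 54832/105 = -41392/105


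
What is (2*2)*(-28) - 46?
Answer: -158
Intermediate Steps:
(2*2)*(-28) - 46 = 4*(-28) - 46 = -112 - 46 = -158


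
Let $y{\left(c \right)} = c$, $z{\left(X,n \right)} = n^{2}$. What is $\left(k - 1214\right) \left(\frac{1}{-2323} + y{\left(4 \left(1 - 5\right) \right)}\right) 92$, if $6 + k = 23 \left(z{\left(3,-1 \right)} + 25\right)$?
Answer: $\frac{92476472}{101} \approx 9.1561 \cdot 10^{5}$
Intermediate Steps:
$k = 592$ ($k = -6 + 23 \left(\left(-1\right)^{2} + 25\right) = -6 + 23 \left(1 + 25\right) = -6 + 23 \cdot 26 = -6 + 598 = 592$)
$\left(k - 1214\right) \left(\frac{1}{-2323} + y{\left(4 \left(1 - 5\right) \right)}\right) 92 = \left(592 - 1214\right) \left(\frac{1}{-2323} + 4 \left(1 - 5\right)\right) 92 = - 622 \left(- \frac{1}{2323} + 4 \left(-4\right)\right) 92 = - 622 \left(- \frac{1}{2323} - 16\right) 92 = \left(-622\right) \left(- \frac{37169}{2323}\right) 92 = \frac{23119118}{2323} \cdot 92 = \frac{92476472}{101}$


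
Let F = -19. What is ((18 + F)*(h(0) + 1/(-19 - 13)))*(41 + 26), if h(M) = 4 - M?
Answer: -8509/32 ≈ -265.91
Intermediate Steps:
((18 + F)*(h(0) + 1/(-19 - 13)))*(41 + 26) = ((18 - 19)*((4 - 1*0) + 1/(-19 - 13)))*(41 + 26) = -((4 + 0) + 1/(-32))*67 = -(4 - 1/32)*67 = -1*127/32*67 = -127/32*67 = -8509/32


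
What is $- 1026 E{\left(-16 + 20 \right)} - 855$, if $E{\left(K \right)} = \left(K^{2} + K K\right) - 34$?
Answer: $1197$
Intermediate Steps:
$E{\left(K \right)} = -34 + 2 K^{2}$ ($E{\left(K \right)} = \left(K^{2} + K^{2}\right) - 34 = 2 K^{2} - 34 = -34 + 2 K^{2}$)
$- 1026 E{\left(-16 + 20 \right)} - 855 = - 1026 \left(-34 + 2 \left(-16 + 20\right)^{2}\right) - 855 = - 1026 \left(-34 + 2 \cdot 4^{2}\right) - 855 = - 1026 \left(-34 + 2 \cdot 16\right) - 855 = - 1026 \left(-34 + 32\right) - 855 = \left(-1026\right) \left(-2\right) - 855 = 2052 - 855 = 1197$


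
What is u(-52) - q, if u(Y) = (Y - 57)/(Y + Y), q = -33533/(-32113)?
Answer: 12885/3339752 ≈ 0.0038581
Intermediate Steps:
q = 33533/32113 (q = -33533*(-1/32113) = 33533/32113 ≈ 1.0442)
u(Y) = (-57 + Y)/(2*Y) (u(Y) = (-57 + Y)/((2*Y)) = (-57 + Y)*(1/(2*Y)) = (-57 + Y)/(2*Y))
u(-52) - q = (½)*(-57 - 52)/(-52) - 1*33533/32113 = (½)*(-1/52)*(-109) - 33533/32113 = 109/104 - 33533/32113 = 12885/3339752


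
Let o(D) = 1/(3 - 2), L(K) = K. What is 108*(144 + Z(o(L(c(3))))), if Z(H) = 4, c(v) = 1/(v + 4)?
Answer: 15984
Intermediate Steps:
c(v) = 1/(4 + v)
o(D) = 1 (o(D) = 1/1 = 1)
108*(144 + Z(o(L(c(3))))) = 108*(144 + 4) = 108*148 = 15984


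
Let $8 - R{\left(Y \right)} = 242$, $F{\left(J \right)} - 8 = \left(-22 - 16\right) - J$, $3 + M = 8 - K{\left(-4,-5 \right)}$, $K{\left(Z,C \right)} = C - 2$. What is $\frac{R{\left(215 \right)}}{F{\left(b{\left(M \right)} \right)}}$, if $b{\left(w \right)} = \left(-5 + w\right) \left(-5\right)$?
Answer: $- \frac{234}{5} \approx -46.8$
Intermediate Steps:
$K{\left(Z,C \right)} = -2 + C$
$M = 12$ ($M = -3 + \left(8 - \left(-2 - 5\right)\right) = -3 + \left(8 - -7\right) = -3 + \left(8 + 7\right) = -3 + 15 = 12$)
$b{\left(w \right)} = 25 - 5 w$
$F{\left(J \right)} = -30 - J$ ($F{\left(J \right)} = 8 - \left(38 + J\right) = -30 - J$)
$R{\left(Y \right)} = -234$ ($R{\left(Y \right)} = 8 - 242 = -234$)
$\frac{R{\left(215 \right)}}{F{\left(b{\left(M \right)} \right)}} = - \frac{234}{-30 - \left(25 - 60\right)} = - \frac{234}{-30 - -35} = - \frac{234}{-30 + 35} = - \frac{234}{5}$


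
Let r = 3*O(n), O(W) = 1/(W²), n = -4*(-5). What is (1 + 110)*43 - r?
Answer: 1909197/400 ≈ 4773.0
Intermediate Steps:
n = 20
O(W) = W⁻²
r = 3/400 (r = 3/20² = 3*(1/400) = 3/400 ≈ 0.0075000)
(1 + 110)*43 - r = (1 + 110)*43 - 1*3/400 = 111*43 - 3/400 = 4773 - 3/400 = 1909197/400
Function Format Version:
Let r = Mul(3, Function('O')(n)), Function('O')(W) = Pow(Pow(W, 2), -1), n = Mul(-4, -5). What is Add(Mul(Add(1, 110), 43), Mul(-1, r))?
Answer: Rational(1909197, 400) ≈ 4773.0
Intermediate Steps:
n = 20
Function('O')(W) = Pow(W, -2)
r = Rational(3, 400) (r = Mul(3, Pow(20, -2)) = Mul(3, Rational(1, 400)) = Rational(3, 400) ≈ 0.0075000)
Add(Mul(Add(1, 110), 43), Mul(-1, r)) = Add(Mul(Add(1, 110), 43), Mul(-1, Rational(3, 400))) = Add(Mul(111, 43), Rational(-3, 400)) = Add(4773, Rational(-3, 400)) = Rational(1909197, 400)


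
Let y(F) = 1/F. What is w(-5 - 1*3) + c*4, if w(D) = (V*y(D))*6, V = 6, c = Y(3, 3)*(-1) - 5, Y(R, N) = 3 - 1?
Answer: -65/2 ≈ -32.500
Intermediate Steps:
Y(R, N) = 2
y(F) = 1/F
c = -7 (c = 2*(-1) - 5 = -2 - 5 = -7)
w(D) = 36/D (w(D) = (6/D)*6 = 36/D)
w(-5 - 1*3) + c*4 = 36/(-5 - 1*3) - 7*4 = 36/(-5 - 3) - 28 = 36/(-8) - 28 = 36*(-1/8) - 28 = -9/2 - 28 = -65/2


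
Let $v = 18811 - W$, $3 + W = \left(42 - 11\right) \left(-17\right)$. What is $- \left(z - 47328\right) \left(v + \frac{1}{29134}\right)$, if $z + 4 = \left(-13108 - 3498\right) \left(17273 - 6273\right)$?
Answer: $\frac{51477717650562870}{14567} \approx 3.5339 \cdot 10^{12}$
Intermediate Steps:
$z = -182666004$ ($z = -4 + \left(-13108 - 3498\right) \left(17273 - 6273\right) = -4 - 182666000 = -182666004$)
$W = -530$ ($W = -3 + \left(42 - 11\right) \left(-17\right) = -3 + 31 \left(-17\right) = -3 - 527 = -530$)
$v = 19341$ ($v = 18811 - -530 = 18811 + 530 = 19341$)
$- \left(z - 47328\right) \left(v + \frac{1}{29134}\right) = - \left(-182666004 - 47328\right) \left(19341 + \frac{1}{29134}\right) = - \left(-182713332\right) \left(19341 + \frac{1}{29134}\right) = - \frac{\left(-182713332\right) 563480695}{29134} = \left(-1\right) \left(- \frac{51477717650562870}{14567}\right) = \frac{51477717650562870}{14567}$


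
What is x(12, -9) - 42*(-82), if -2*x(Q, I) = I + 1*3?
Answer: 3447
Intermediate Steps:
x(Q, I) = -3/2 - I/2 (x(Q, I) = -(I + 1*3)/2 = -(I + 3)/2 = -(3 + I)/2 = -3/2 - I/2)
x(12, -9) - 42*(-82) = (-3/2 - ½*(-9)) - 42*(-82) = (-3/2 + 9/2) + 3444 = 3 + 3444 = 3447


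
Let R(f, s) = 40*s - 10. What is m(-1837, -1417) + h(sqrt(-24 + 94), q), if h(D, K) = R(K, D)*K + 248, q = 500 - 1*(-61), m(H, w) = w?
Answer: -6779 + 22440*sqrt(70) ≈ 1.8097e+5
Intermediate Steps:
R(f, s) = -10 + 40*s
q = 561 (q = 500 + 61 = 561)
h(D, K) = 248 + K*(-10 + 40*D) (h(D, K) = (-10 + 40*D)*K + 248 = K*(-10 + 40*D) + 248 = 248 + K*(-10 + 40*D))
m(-1837, -1417) + h(sqrt(-24 + 94), q) = -1417 + (248 - 10*561 + 40*sqrt(-24 + 94)*561) = -1417 + (248 - 5610 + 40*sqrt(70)*561) = -1417 + (248 - 5610 + 22440*sqrt(70)) = -1417 + (-5362 + 22440*sqrt(70)) = -6779 + 22440*sqrt(70)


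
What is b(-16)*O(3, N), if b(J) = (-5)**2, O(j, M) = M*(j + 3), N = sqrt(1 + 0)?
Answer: 150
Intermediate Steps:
N = 1 (N = sqrt(1) = 1)
O(j, M) = M*(3 + j)
b(J) = 25
b(-16)*O(3, N) = 25*(1*(3 + 3)) = 25*(1*6) = 25*6 = 150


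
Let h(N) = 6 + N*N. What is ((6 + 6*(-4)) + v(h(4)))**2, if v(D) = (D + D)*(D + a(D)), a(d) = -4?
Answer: 599076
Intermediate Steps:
h(N) = 6 + N**2
v(D) = 2*D*(-4 + D) (v(D) = (D + D)*(D - 4) = (2*D)*(-4 + D) = 2*D*(-4 + D))
((6 + 6*(-4)) + v(h(4)))**2 = ((6 + 6*(-4)) + 2*(6 + 4**2)*(-4 + (6 + 4**2)))**2 = ((6 - 24) + 2*(6 + 16)*(-4 + (6 + 16)))**2 = (-18 + 2*22*(-4 + 22))**2 = (-18 + 2*22*18)**2 = (-18 + 792)**2 = 774**2 = 599076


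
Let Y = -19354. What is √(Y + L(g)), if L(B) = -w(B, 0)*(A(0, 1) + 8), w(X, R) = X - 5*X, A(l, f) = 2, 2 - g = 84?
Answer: I*√22634 ≈ 150.45*I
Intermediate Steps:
g = -82 (g = 2 - 1*84 = 2 - 84 = -82)
w(X, R) = -4*X
L(B) = 40*B (L(B) = -(-4*B)*(2 + 8) = -(-4*B)*10 = -(-40)*B = 40*B)
√(Y + L(g)) = √(-19354 + 40*(-82)) = √(-19354 - 3280) = √(-22634) = I*√22634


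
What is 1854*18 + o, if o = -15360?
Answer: 18012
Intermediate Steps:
1854*18 + o = 1854*18 - 15360 = 33372 - 15360 = 18012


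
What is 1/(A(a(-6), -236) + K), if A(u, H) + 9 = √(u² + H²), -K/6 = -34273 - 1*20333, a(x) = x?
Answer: 327627/107339395397 - 2*√13933/107339395397 ≈ 3.0501e-6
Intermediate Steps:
K = 327636 (K = -6*(-34273 - 1*20333) = -6*(-34273 - 20333) = -6*(-54606) = 327636)
A(u, H) = -9 + √(H² + u²) (A(u, H) = -9 + √(u² + H²) = -9 + √(H² + u²))
1/(A(a(-6), -236) + K) = 1/((-9 + √((-236)² + (-6)²)) + 327636) = 1/((-9 + √(55696 + 36)) + 327636) = 1/((-9 + √55732) + 327636) = 1/((-9 + 2*√13933) + 327636) = 1/(327627 + 2*√13933)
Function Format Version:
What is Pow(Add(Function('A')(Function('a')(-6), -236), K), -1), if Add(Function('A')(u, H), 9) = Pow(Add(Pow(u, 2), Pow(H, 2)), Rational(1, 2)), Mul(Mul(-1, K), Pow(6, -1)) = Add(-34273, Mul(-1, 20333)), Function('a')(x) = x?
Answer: Add(Rational(327627, 107339395397), Mul(Rational(-2, 107339395397), Pow(13933, Rational(1, 2)))) ≈ 3.0501e-6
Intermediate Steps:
K = 327636 (K = Mul(-6, Add(-34273, Mul(-1, 20333))) = Mul(-6, Add(-34273, -20333)) = Mul(-6, -54606) = 327636)
Function('A')(u, H) = Add(-9, Pow(Add(Pow(H, 2), Pow(u, 2)), Rational(1, 2))) (Function('A')(u, H) = Add(-9, Pow(Add(Pow(u, 2), Pow(H, 2)), Rational(1, 2))) = Add(-9, Pow(Add(Pow(H, 2), Pow(u, 2)), Rational(1, 2))))
Pow(Add(Function('A')(Function('a')(-6), -236), K), -1) = Pow(Add(Add(-9, Pow(Add(Pow(-236, 2), Pow(-6, 2)), Rational(1, 2))), 327636), -1) = Pow(Add(Add(-9, Pow(Add(55696, 36), Rational(1, 2))), 327636), -1) = Pow(Add(Add(-9, Pow(55732, Rational(1, 2))), 327636), -1) = Pow(Add(Add(-9, Mul(2, Pow(13933, Rational(1, 2)))), 327636), -1) = Pow(Add(327627, Mul(2, Pow(13933, Rational(1, 2)))), -1)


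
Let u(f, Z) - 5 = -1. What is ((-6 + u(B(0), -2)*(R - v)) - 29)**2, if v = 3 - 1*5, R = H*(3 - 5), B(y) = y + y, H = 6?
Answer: 5625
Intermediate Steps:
B(y) = 2*y
u(f, Z) = 4 (u(f, Z) = 5 - 1 = 4)
R = -12 (R = 6*(3 - 5) = 6*(-2) = -12)
v = -2 (v = 3 - 5 = -2)
((-6 + u(B(0), -2)*(R - v)) - 29)**2 = ((-6 + 4*(-12 - 1*(-2))) - 29)**2 = ((-6 + 4*(-12 + 2)) - 29)**2 = ((-6 + 4*(-10)) - 29)**2 = ((-6 - 40) - 29)**2 = (-46 - 29)**2 = (-75)**2 = 5625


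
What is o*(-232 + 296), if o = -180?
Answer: -11520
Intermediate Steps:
o*(-232 + 296) = -180*(-232 + 296) = -180*64 = -11520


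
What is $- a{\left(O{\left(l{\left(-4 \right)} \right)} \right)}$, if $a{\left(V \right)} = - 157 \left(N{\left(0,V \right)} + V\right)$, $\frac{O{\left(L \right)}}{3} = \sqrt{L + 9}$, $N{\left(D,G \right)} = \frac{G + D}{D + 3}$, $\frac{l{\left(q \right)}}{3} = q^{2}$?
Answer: $628 \sqrt{57} \approx 4741.3$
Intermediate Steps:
$l{\left(q \right)} = 3 q^{2}$
$N{\left(D,G \right)} = \frac{D + G}{3 + D}$
$O{\left(L \right)} = 3 \sqrt{9 + L}$ ($O{\left(L \right)} = 3 \sqrt{L + 9} = 3 \sqrt{9 + L}$)
$a{\left(V \right)} = - \frac{628 V}{3}$ ($a{\left(V \right)} = - 157 \left(\frac{0 + V}{3 + 0} + V\right) = - 157 \left(\frac{V}{3} + V\right) = - 157 \frac{4 V}{3} = - \frac{628 V}{3}$)
$- a{\left(O{\left(l{\left(-4 \right)} \right)} \right)} = - \frac{\left(-628\right) 3 \sqrt{9 + 3 \left(-4\right)^{2}}}{3} = - \frac{\left(-628\right) 3 \sqrt{9 + 3 \cdot 16}}{3} = - \frac{\left(-628\right) 3 \sqrt{9 + 48}}{3} = - \frac{\left(-628\right) 3 \sqrt{57}}{3} = - \left(-628\right) \sqrt{57} = 628 \sqrt{57}$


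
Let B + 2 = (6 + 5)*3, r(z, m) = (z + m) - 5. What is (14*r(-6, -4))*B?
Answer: -6510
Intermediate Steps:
r(z, m) = -5 + m + z (r(z, m) = (m + z) - 5 = -5 + m + z)
B = 31 (B = -2 + (6 + 5)*3 = -2 + 11*3 = -2 + 33 = 31)
(14*r(-6, -4))*B = (14*(-5 - 4 - 6))*31 = (14*(-15))*31 = -210*31 = -6510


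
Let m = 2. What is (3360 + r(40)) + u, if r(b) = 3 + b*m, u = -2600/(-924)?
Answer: 795983/231 ≈ 3445.8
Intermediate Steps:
u = 650/231 (u = -2600*(-1/924) = 650/231 ≈ 2.8139)
r(b) = 3 + 2*b (r(b) = 3 + b*2 = 3 + 2*b)
(3360 + r(40)) + u = (3360 + (3 + 2*40)) + 650/231 = (3360 + (3 + 80)) + 650/231 = (3360 + 83) + 650/231 = 3443 + 650/231 = 795983/231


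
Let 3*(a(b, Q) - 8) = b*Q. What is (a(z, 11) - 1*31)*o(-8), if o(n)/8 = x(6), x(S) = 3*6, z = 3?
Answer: -1728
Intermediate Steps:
x(S) = 18
o(n) = 144 (o(n) = 8*18 = 144)
a(b, Q) = 8 + Q*b/3 (a(b, Q) = 8 + (b*Q)/3 = 8 + (Q*b)/3 = 8 + Q*b/3)
(a(z, 11) - 1*31)*o(-8) = ((8 + (⅓)*11*3) - 1*31)*144 = ((8 + 11) - 31)*144 = (19 - 31)*144 = -12*144 = -1728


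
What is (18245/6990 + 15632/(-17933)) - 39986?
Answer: -1002418791343/25070334 ≈ -39984.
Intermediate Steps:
(18245/6990 + 15632/(-17933)) - 39986 = (18245*(1/6990) + 15632*(-1/17933)) - 39986 = (3649/1398 - 15632/17933) - 39986 = 43583981/25070334 - 39986 = -1002418791343/25070334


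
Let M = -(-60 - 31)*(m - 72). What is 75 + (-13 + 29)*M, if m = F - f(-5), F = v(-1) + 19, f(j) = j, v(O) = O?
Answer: -71269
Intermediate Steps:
F = 18 (F = -1 + 19 = 18)
m = 23 (m = 18 - 1*(-5) = 18 + 5 = 23)
M = -4459 (M = -(-60 - 31)*(23 - 72) = -(-91)*(-49) = -1*4459 = -4459)
75 + (-13 + 29)*M = 75 + (-13 + 29)*(-4459) = 75 + 16*(-4459) = 75 - 71344 = -71269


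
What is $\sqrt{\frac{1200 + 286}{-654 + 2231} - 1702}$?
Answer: $\frac{2 i \sqrt{1057602434}}{1577} \approx 41.244 i$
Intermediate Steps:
$\sqrt{\frac{1200 + 286}{-654 + 2231} - 1702} = \sqrt{\frac{1486}{1577} - 1702} = \sqrt{- \frac{2682568}{1577}} = \frac{2 i \sqrt{1057602434}}{1577}$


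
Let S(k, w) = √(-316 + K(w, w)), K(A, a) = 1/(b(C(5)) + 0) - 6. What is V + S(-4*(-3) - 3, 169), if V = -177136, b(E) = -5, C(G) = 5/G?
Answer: -177136 + 3*I*√895/5 ≈ -1.7714e+5 + 17.95*I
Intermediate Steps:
K(A, a) = -31/5 (K(A, a) = 1/(-5 + 0) - 6 = 1/(-5) - 6 = -⅕ - 6 = -31/5)
S(k, w) = 3*I*√895/5 (S(k, w) = √(-316 - 31/5) = √(-1611/5) = 3*I*√895/5)
V + S(-4*(-3) - 3, 169) = -177136 + 3*I*√895/5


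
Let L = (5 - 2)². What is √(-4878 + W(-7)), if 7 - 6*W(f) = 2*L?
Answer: I*√175674/6 ≈ 69.856*I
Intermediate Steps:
L = 9 (L = 3² = 9)
W(f) = -11/6 (W(f) = 7/6 - 9/3 = 7/6 - ⅙*18 = 7/6 - 3 = -11/6)
√(-4878 + W(-7)) = √(-4878 - 11/6) = √(-29279/6) = I*√175674/6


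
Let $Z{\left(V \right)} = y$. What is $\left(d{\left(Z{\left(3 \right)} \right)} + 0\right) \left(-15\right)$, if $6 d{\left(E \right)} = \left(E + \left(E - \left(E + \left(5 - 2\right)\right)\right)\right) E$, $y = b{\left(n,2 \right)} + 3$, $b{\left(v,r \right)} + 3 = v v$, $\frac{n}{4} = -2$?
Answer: $-9760$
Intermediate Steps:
$n = -8$ ($n = 4 \left(-2\right) = -8$)
$b{\left(v,r \right)} = -3 + v^{2}$ ($b{\left(v,r \right)} = -3 + v v = -3 + v^{2}$)
$y = 64$ ($y = \left(-3 + \left(-8\right)^{2}\right) + 3 = \left(-3 + 64\right) + 3 = 61 + 3 = 64$)
$Z{\left(V \right)} = 64$
$d{\left(E \right)} = \frac{E \left(-3 + E\right)}{6}$ ($d{\left(E \right)} = \frac{\left(E + \left(E - \left(E + \left(5 - 2\right)\right)\right)\right) E}{6} = \frac{\left(E + \left(E - \left(E + 3\right)\right)\right) E}{6} = \frac{\left(E + \left(E - \left(3 + E\right)\right)\right) E}{6} = \frac{\left(E - 3\right) E}{6} = \frac{\left(-3 + E\right) E}{6} = \frac{E \left(-3 + E\right)}{6}$)
$\left(d{\left(Z{\left(3 \right)} \right)} + 0\right) \left(-15\right) = \left(\frac{1}{6} \cdot 64 \left(-3 + 64\right) + 0\right) \left(-15\right) = \left(\frac{1}{6} \cdot 64 \cdot 61 + 0\right) \left(-15\right) = \left(\frac{1952}{3} + 0\right) \left(-15\right) = \frac{1952}{3} \left(-15\right) = -9760$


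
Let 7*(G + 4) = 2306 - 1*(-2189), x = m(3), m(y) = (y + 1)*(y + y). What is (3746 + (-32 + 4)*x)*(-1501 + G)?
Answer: -18566960/7 ≈ -2.6524e+6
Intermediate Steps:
m(y) = 2*y*(1 + y) (m(y) = (1 + y)*(2*y) = 2*y*(1 + y))
x = 24 (x = 2*3*(1 + 3) = 2*3*4 = 24)
G = 4467/7 (G = -4 + (2306 - 1*(-2189))/7 = -4 + (2306 + 2189)/7 = -4 + (1/7)*4495 = -4 + 4495/7 = 4467/7 ≈ 638.14)
(3746 + (-32 + 4)*x)*(-1501 + G) = (3746 + (-32 + 4)*24)*(-1501 + 4467/7) = (3746 - 28*24)*(-6040/7) = (3746 - 672)*(-6040/7) = 3074*(-6040/7) = -18566960/7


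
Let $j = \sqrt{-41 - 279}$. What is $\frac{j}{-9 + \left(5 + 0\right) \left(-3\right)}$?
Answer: $- \frac{i \sqrt{5}}{3} \approx - 0.74536 i$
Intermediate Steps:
$j = 8 i \sqrt{5}$ ($j = \sqrt{-320} = 8 i \sqrt{5} \approx 17.889 i$)
$\frac{j}{-9 + \left(5 + 0\right) \left(-3\right)} = \frac{8 i \sqrt{5}}{-9 + \left(5 + 0\right) \left(-3\right)} = \frac{8 i \sqrt{5}}{-9 + 5 \left(-3\right)} = \frac{8 i \sqrt{5}}{-9 - 15} = \frac{8 i \sqrt{5}}{-24} = - \frac{8 i \sqrt{5}}{24} = - \frac{i \sqrt{5}}{3}$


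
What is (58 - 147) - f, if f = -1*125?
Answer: 36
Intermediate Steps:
f = -125
(58 - 147) - f = (58 - 147) - 1*(-125) = -89 + 125 = 36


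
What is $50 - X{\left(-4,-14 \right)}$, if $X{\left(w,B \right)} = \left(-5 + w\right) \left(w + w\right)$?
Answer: $-22$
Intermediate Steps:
$X{\left(w,B \right)} = 2 w \left(-5 + w\right)$ ($X{\left(w,B \right)} = \left(-5 + w\right) 2 w = 2 w \left(-5 + w\right)$)
$50 - X{\left(-4,-14 \right)} = 50 - 2 \left(-4\right) \left(-5 - 4\right) = 50 - 2 \left(-4\right) \left(-9\right) = 50 - 72 = -22$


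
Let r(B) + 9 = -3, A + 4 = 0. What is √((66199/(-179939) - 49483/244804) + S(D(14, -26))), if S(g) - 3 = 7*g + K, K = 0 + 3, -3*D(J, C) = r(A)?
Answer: √330953927788205034481/3146413354 ≈ 5.7819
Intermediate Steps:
A = -4 (A = -4 + 0 = -4)
r(B) = -12 (r(B) = -9 - 3 = -12)
D(J, C) = 4 (D(J, C) = -⅓*(-12) = 4)
K = 3
S(g) = 6 + 7*g (S(g) = 3 + (7*g + 3) = 3 + (3 + 7*g) = 6 + 7*g)
√((66199/(-179939) - 49483/244804) + S(D(14, -26))) = √((66199/(-179939) - 49483/244804) + (6 + 7*4)) = √((66199*(-1/179939) - 49483*1/244804) + (6 + 28)) = √((-66199/179939 - 7069/34972) + 34) = √(-3587100219/6292826708 + 34) = √(210369007853/6292826708) = √330953927788205034481/3146413354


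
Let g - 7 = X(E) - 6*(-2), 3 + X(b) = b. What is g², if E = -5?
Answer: 121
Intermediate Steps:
X(b) = -3 + b
g = 11 (g = 7 + ((-3 - 5) - 6*(-2)) = 7 + (-8 + 12) = 7 + 4 = 11)
g² = 11² = 121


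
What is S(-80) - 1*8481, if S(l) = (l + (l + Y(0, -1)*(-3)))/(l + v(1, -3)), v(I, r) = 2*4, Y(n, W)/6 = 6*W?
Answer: -152645/18 ≈ -8480.3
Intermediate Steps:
Y(n, W) = 36*W (Y(n, W) = 6*(6*W) = 36*W)
v(I, r) = 8
S(l) = (108 + 2*l)/(8 + l) (S(l) = (l + (l + (36*(-1))*(-3)))/(l + 8) = (l + (l - 36*(-3)))/(8 + l) = (l + (l + 108))/(8 + l) = (l + (108 + l))/(8 + l) = (108 + 2*l)/(8 + l))
S(-80) - 1*8481 = 2*(54 - 80)/(8 - 80) - 1*8481 = 2*(-26)/(-72) - 8481 = 2*(-1/72)*(-26) - 8481 = 13/18 - 8481 = -152645/18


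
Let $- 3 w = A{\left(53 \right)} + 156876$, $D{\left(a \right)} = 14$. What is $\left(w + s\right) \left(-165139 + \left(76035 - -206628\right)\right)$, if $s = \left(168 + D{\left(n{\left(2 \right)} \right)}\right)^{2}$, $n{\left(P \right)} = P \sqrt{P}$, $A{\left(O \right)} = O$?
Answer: $- \frac{6764328868}{3} \approx -2.2548 \cdot 10^{9}$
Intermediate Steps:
$n{\left(P \right)} = P^{\frac{3}{2}}$
$s = 33124$ ($s = \left(168 + 14\right)^{2} = 182^{2} = 33124$)
$w = - \frac{156929}{3}$ ($w = - \frac{53 + 156876}{3} = \left(- \frac{1}{3}\right) 156929 = - \frac{156929}{3} \approx -52310.0$)
$\left(w + s\right) \left(-165139 + \left(76035 - -206628\right)\right) = \left(- \frac{156929}{3} + 33124\right) \left(-165139 + \left(76035 - -206628\right)\right) = - \frac{57557 \left(-165139 + \left(76035 + 206628\right)\right)}{3} = - \frac{57557 \left(-165139 + 282663\right)}{3} = \left(- \frac{57557}{3}\right) 117524 = - \frac{6764328868}{3}$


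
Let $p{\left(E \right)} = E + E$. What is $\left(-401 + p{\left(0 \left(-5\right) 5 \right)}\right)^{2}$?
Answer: $160801$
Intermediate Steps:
$p{\left(E \right)} = 2 E$
$\left(-401 + p{\left(0 \left(-5\right) 5 \right)}\right)^{2} = \left(-401 + 2 \cdot 0 \left(-5\right) 5\right)^{2} = \left(-401 + 2 \cdot 0 \cdot 5\right)^{2} = \left(-401 + 2 \cdot 0\right)^{2} = \left(-401 + 0\right)^{2} = \left(-401\right)^{2} = 160801$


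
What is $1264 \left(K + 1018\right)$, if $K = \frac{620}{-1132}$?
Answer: $\frac{363954896}{283} \approx 1.2861 \cdot 10^{6}$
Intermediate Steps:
$K = - \frac{155}{283}$ ($K = 620 \left(- \frac{1}{1132}\right) = - \frac{155}{283} \approx -0.5477$)
$1264 \left(K + 1018\right) = 1264 \left(- \frac{155}{283} + 1018\right) = 1264 \cdot \frac{287939}{283} = \frac{363954896}{283}$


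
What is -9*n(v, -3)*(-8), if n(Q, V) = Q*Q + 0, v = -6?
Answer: 2592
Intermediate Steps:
n(Q, V) = Q² (n(Q, V) = Q² + 0 = Q²)
-9*n(v, -3)*(-8) = -9*(-6)²*(-8) = -9*36*(-8) = -324*(-8) = 2592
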